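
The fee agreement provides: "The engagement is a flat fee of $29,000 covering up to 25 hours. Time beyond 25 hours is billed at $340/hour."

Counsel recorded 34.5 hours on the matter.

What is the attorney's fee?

$32,230.00

Flat fee: $29,000.00
Excess hours: 34.5 − 25 = 9.5
Overrun: 9.5 × $340 = $3,230.00
Total: $29,000.00 + $3,230.00 = $32,230.00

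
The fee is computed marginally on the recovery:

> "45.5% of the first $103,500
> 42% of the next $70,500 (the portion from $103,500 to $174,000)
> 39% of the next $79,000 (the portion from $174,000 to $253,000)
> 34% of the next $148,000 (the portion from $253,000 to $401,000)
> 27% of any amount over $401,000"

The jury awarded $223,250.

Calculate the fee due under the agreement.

$95,910.00

First $103,500 at 45.5% = $47,092.50
Next $70,500 at 42% = $29,610.00
Remaining $49,250 at 39% = $19,207.50
Fee: $47,092.50 + $29,610.00 + $19,207.50 = $95,910.00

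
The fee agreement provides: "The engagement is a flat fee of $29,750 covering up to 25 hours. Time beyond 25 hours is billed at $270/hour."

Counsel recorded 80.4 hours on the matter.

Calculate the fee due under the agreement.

$44,708.00

Flat fee: $29,750.00
Excess hours: 80.4 − 25 = 55.4
Overrun: 55.4 × $270 = $14,958.00
Total: $29,750.00 + $14,958.00 = $44,708.00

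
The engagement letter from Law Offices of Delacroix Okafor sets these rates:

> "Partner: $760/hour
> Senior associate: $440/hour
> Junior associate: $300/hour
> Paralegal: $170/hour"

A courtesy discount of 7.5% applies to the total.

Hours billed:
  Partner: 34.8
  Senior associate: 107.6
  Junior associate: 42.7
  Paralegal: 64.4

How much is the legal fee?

$90,233.75

Partner: 34.8 × $760 = $26,448.00
Senior associate: 107.6 × $440 = $47,344.00
Junior associate: 42.7 × $300 = $12,810.00
Paralegal: 64.4 × $170 = $10,948.00
Subtotal: $97,550.00
Less 7.5% discount: −$7,316.25
Total: $97,550.00 − $7,316.25 = $90,233.75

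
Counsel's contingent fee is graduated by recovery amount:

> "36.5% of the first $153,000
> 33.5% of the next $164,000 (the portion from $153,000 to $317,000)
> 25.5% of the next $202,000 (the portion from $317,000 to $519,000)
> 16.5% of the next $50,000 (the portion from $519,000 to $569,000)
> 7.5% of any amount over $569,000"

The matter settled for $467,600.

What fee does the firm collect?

First $153,000 at 36.5% = $55,845.00
Next $164,000 at 33.5% = $54,940.00
Remaining $150,600 at 25.5% = $38,403.00
Fee: $55,845.00 + $54,940.00 + $38,403.00 = $149,188.00

$149,188.00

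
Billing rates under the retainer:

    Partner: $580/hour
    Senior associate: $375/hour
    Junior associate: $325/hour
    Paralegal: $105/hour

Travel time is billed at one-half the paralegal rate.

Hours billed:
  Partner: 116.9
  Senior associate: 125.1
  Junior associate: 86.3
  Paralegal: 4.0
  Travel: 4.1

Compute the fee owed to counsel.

$143,397.25

Partner: 116.9 × $580 = $67,802.00
Senior associate: 125.1 × $375 = $46,912.50
Junior associate: 86.3 × $325 = $28,047.50
Paralegal: 4.0 × $105 = $420.00
Subtotal: $67,802.00 + $46,912.50 + $28,047.50 + $420.00 = $143,182.00
Travel: 4.1 × ($105 ÷ 2) = 4.1 × $52.50 = $215.25
Total: $143,182.00 + $215.25 = $143,397.25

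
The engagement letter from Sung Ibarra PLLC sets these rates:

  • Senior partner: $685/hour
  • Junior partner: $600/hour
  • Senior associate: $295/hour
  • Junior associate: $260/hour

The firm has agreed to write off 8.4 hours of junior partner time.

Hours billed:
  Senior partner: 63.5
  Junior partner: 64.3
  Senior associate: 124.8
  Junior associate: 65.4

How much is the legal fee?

Senior partner: 63.5 × $685 = $43,497.50
Junior partner: 64.3 × $600 = $38,580.00
Senior associate: 124.8 × $295 = $36,816.00
Junior associate: 65.4 × $260 = $17,004.00
Subtotal: $135,897.50
Write-off: 8.4 × $600 = $5,040.00
Total: $135,897.50 − $5,040.00 = $130,857.50

$130,857.50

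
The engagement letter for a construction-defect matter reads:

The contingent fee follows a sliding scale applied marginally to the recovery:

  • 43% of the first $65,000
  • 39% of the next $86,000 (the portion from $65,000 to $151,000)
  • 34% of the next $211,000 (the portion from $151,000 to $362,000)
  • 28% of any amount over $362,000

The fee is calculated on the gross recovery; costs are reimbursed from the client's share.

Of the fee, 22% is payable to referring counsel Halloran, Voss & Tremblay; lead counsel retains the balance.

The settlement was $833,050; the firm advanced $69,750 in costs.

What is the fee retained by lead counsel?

Fee base is the gross recovery, $833,050; costs are reimbursed separately.
First $65,000 at 43% = $27,950.00
Next $86,000 at 39% = $33,540.00
Next $211,000 at 34% = $71,740.00
Remaining $471,050 at 28% = $131,894.00
Fee: $27,950.00 + $33,540.00 + $71,740.00 + $131,894.00 = $265,124.00
Referral share: 22% of $265,124.00 = $58,327.28; lead counsel retains $265,124.00 − $58,327.28 = $206,796.72.

$206,796.72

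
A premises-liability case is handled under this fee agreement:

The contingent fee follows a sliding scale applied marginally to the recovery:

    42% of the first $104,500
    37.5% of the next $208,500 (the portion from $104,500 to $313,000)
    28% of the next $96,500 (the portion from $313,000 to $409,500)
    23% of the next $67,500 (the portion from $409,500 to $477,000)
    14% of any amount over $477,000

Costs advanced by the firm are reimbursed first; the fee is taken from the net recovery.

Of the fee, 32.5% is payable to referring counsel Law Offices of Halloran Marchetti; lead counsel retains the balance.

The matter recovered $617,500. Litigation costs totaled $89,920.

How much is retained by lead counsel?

Fee base (net of costs): $617,500 − $89,920 = $527,580
First $104,500 at 42% = $43,890.00
Next $208,500 at 37.5% = $78,187.50
Next $96,500 at 28% = $27,020.00
Next $67,500 at 23% = $15,525.00
Remaining $50,580 at 14% = $7,081.20
Fee: $43,890.00 + $78,187.50 + $27,020.00 + $15,525.00 + $7,081.20 = $171,703.70
Referral share: 32.5% of $171,703.70 = $55,803.70; lead counsel retains $171,703.70 − $55,803.70 = $115,900.00.

$115,900.00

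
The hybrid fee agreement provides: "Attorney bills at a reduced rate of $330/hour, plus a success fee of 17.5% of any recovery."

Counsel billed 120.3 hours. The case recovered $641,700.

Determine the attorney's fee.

$151,996.50

Hourly: 120.3 × $330 = $39,699.00
Success fee: 17.5% of $641,700 = $112,297.50
Total: $39,699.00 + $112,297.50 = $151,996.50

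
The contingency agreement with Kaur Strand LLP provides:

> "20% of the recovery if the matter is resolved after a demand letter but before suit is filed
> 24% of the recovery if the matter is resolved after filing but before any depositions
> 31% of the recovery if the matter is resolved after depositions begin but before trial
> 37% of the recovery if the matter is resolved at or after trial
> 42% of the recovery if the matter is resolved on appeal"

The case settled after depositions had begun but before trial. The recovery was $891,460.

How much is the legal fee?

The matter settled after depositions had begun but before trial, so the 31% rate applies.
$891,460 × 31% = $276,352.60

$276,352.60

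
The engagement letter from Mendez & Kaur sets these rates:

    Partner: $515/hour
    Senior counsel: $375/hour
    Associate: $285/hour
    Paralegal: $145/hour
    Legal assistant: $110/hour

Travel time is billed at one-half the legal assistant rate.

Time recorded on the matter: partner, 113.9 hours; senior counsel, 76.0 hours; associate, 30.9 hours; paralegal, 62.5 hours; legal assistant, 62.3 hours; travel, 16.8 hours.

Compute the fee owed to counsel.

Partner: 113.9 × $515 = $58,658.50
Senior counsel: 76.0 × $375 = $28,500.00
Associate: 30.9 × $285 = $8,806.50
Paralegal: 62.5 × $145 = $9,062.50
Legal assistant: 62.3 × $110 = $6,853.00
Subtotal: $58,658.50 + $28,500.00 + $8,806.50 + $9,062.50 + $6,853.00 = $111,880.50
Travel: 16.8 × ($110 ÷ 2) = 16.8 × $55.00 = $924.00
Total: $111,880.50 + $924.00 = $112,804.50

$112,804.50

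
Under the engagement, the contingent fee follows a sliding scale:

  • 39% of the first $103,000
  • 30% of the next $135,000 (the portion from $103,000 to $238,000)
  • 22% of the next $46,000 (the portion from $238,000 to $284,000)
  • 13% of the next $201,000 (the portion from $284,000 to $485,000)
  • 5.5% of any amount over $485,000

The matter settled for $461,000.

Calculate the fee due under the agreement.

$113,800.00

First $103,000 at 39% = $40,170.00
Next $135,000 at 30% = $40,500.00
Next $46,000 at 22% = $10,120.00
Remaining $177,000 at 13% = $23,010.00
Fee: $40,170.00 + $40,500.00 + $10,120.00 + $23,010.00 = $113,800.00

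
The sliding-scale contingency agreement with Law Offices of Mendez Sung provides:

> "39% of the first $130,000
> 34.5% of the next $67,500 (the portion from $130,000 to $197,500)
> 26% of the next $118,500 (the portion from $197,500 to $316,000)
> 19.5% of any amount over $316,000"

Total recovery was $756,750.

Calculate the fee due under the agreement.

First $130,000 at 39% = $50,700.00
Next $67,500 at 34.5% = $23,287.50
Next $118,500 at 26% = $30,810.00
Remaining $440,750 at 19.5% = $85,946.25
Fee: $50,700.00 + $23,287.50 + $30,810.00 + $85,946.25 = $190,743.75

$190,743.75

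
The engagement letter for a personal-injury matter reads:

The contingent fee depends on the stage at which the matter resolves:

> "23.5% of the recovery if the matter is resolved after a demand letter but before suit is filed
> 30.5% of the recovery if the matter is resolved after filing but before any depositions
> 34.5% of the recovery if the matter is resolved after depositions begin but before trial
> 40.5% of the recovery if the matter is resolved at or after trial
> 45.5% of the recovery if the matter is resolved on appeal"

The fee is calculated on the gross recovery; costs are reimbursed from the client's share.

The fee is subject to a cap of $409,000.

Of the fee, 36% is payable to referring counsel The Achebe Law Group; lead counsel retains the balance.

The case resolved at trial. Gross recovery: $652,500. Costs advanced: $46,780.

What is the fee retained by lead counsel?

$169,128.00

Fee base is the gross recovery, $652,500; costs are reimbursed separately.
The matter resolved at trial, so the 40.5% rate applies.
$652,500 × 40.5% = $264,262.50
$264,262.50 is under the $409,000 cap.
Referral share: 36% of $264,262.50 = $95,134.50; lead counsel retains $264,262.50 − $95,134.50 = $169,128.00.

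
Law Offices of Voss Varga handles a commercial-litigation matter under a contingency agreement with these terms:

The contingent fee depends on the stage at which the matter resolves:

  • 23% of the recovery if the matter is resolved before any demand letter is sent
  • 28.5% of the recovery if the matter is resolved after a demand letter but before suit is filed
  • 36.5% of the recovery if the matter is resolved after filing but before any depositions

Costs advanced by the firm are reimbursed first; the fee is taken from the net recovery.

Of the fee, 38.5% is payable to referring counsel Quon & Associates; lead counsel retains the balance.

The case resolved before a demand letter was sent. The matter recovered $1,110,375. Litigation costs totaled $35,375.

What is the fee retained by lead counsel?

$152,058.75

Fee base (net of costs): $1,110,375 − $35,375 = $1,075,000
The matter resolved before a demand letter was sent, so the 23% rate applies.
$1,075,000 × 23% = $247,250.00
Referral share: 38.5% of $247,250.00 = $95,191.25; lead counsel retains $247,250.00 − $95,191.25 = $152,058.75.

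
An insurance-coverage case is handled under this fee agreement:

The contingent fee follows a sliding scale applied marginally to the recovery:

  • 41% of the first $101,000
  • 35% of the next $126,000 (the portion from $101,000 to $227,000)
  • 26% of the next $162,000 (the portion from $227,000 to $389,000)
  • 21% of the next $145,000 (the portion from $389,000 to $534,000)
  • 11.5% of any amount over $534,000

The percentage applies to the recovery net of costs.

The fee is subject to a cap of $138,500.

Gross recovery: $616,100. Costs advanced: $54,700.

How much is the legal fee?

$138,500.00

Fee base (net of costs): $616,100 − $54,700 = $561,400
First $101,000 at 41% = $41,410.00
Next $126,000 at 35% = $44,100.00
Next $162,000 at 26% = $42,120.00
Next $145,000 at 21% = $30,450.00
Remaining $27,400 at 11.5% = $3,151.00
Fee: $41,410.00 + $44,100.00 + $42,120.00 + $30,450.00 + $3,151.00 = $161,231.00
$161,231.00 exceeds the $138,500 cap, so the fee is capped at $138,500.00.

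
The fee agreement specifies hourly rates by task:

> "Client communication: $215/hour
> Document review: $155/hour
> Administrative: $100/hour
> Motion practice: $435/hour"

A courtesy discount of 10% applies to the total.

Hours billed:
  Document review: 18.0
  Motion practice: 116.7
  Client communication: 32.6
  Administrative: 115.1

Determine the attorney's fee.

Client communication: 32.6 × $215 = $7,009.00
Document review: 18.0 × $155 = $2,790.00
Administrative: 115.1 × $100 = $11,510.00
Motion practice: 116.7 × $435 = $50,764.50
Subtotal: $72,073.50
Less 10% discount: −$7,207.35
Total: $72,073.50 − $7,207.35 = $64,866.15

$64,866.15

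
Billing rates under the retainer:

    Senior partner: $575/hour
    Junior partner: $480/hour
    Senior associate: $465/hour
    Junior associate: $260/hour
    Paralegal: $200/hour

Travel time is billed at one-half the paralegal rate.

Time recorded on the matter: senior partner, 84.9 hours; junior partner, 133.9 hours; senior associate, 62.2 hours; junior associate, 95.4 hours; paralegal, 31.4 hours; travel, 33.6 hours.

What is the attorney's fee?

$176,456.50

Senior partner: 84.9 × $575 = $48,817.50
Junior partner: 133.9 × $480 = $64,272.00
Senior associate: 62.2 × $465 = $28,923.00
Junior associate: 95.4 × $260 = $24,804.00
Paralegal: 31.4 × $200 = $6,280.00
Subtotal: $48,817.50 + $64,272.00 + $28,923.00 + $24,804.00 + $6,280.00 = $173,096.50
Travel: 33.6 × ($200 ÷ 2) = 33.6 × $100.00 = $3,360.00
Total: $173,096.50 + $3,360.00 = $176,456.50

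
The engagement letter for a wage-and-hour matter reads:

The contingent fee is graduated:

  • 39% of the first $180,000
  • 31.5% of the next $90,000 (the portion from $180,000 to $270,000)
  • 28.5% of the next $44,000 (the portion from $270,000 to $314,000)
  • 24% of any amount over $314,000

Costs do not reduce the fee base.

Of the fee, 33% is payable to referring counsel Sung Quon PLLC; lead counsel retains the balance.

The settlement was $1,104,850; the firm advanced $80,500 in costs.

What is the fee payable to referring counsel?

Fee base is the gross recovery, $1,104,850; costs are reimbursed separately.
First $180,000 at 39% = $70,200.00
Next $90,000 at 31.5% = $28,350.00
Next $44,000 at 28.5% = $12,540.00
Remaining $790,850 at 24% = $189,804.00
Fee: $70,200.00 + $28,350.00 + $12,540.00 + $189,804.00 = $300,894.00
Referral share: 33% of $300,894.00 = $99,295.02; lead counsel retains $300,894.00 − $99,295.02 = $201,598.98.

$99,295.02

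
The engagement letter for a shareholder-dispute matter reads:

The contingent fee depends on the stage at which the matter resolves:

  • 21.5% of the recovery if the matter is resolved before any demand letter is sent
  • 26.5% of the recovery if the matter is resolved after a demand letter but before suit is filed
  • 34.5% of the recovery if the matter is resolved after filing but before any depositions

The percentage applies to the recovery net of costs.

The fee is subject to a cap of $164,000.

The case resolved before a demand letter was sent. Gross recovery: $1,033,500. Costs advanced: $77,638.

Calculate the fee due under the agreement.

Fee base (net of costs): $1,033,500 − $77,638 = $955,862
The matter resolved before a demand letter was sent, so the 21.5% rate applies.
$955,862 × 21.5% = $205,510.33
$205,510.33 exceeds the $164,000 cap, so the fee is capped at $164,000.00.

$164,000.00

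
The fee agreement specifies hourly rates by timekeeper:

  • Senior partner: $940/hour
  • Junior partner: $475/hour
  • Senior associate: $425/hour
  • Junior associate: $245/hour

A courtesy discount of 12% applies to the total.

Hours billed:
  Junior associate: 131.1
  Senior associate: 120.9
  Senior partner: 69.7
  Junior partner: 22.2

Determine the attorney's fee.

Senior partner: 69.7 × $940 = $65,518.00
Junior partner: 22.2 × $475 = $10,545.00
Senior associate: 120.9 × $425 = $51,382.50
Junior associate: 131.1 × $245 = $32,119.50
Subtotal: $159,565.00
Less 12% discount: −$19,147.80
Total: $159,565.00 − $19,147.80 = $140,417.20

$140,417.20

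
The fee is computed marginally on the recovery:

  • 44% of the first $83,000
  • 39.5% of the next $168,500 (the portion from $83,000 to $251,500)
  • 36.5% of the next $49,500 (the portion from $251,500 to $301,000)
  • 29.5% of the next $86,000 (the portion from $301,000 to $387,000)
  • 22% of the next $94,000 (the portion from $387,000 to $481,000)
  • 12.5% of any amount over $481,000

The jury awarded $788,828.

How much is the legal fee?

First $83,000 at 44% = $36,520.00
Next $168,500 at 39.5% = $66,557.50
Next $49,500 at 36.5% = $18,067.50
Next $86,000 at 29.5% = $25,370.00
Next $94,000 at 22% = $20,680.00
Remaining $307,828 at 12.5% = $38,478.50
Fee: $36,520.00 + $66,557.50 + $18,067.50 + $25,370.00 + $20,680.00 + $38,478.50 = $205,673.50

$205,673.50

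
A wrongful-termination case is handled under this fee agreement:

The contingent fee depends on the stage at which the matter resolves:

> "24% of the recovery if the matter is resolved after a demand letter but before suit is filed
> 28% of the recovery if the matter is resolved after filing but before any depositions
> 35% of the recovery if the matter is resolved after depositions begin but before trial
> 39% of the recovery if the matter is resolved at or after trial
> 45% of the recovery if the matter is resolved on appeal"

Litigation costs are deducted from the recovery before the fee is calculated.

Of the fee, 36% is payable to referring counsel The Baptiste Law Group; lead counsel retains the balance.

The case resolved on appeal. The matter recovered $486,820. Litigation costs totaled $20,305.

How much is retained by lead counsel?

$134,356.32

Fee base (net of costs): $486,820 − $20,305 = $466,515
The matter resolved on appeal, so the 45% rate applies.
$466,515 × 45% = $209,931.75
Referral share: 36% of $209,931.75 = $75,575.43; lead counsel retains $209,931.75 − $75,575.43 = $134,356.32.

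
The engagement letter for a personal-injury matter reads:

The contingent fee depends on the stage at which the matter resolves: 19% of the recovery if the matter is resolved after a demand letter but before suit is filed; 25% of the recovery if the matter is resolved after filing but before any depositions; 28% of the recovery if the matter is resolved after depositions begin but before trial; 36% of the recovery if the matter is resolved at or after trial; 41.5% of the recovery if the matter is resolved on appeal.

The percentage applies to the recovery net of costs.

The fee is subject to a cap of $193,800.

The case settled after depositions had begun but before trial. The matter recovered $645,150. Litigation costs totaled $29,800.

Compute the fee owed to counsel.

Fee base (net of costs): $645,150 − $29,800 = $615,350
The matter settled after depositions had begun but before trial, so the 28% rate applies.
$615,350 × 28% = $172,298.00
$172,298.00 is under the $193,800 cap.

$172,298.00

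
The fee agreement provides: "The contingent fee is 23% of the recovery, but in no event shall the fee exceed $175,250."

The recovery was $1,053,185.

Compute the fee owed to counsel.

$175,250.00

23% of $1,053,185 = $242,232.55
That exceeds the $175,250 cap, so the fee is capped at $175,250.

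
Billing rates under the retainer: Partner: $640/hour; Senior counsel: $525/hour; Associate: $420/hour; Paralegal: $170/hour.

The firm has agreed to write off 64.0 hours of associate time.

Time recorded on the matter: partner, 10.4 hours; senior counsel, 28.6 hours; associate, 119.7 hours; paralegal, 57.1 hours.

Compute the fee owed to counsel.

Partner: 10.4 × $640 = $6,656.00
Senior counsel: 28.6 × $525 = $15,015.00
Associate: 119.7 × $420 = $50,274.00
Paralegal: 57.1 × $170 = $9,707.00
Subtotal: $81,652.00
Write-off: 64.0 × $420 = $26,880.00
Total: $81,652.00 − $26,880.00 = $54,772.00

$54,772.00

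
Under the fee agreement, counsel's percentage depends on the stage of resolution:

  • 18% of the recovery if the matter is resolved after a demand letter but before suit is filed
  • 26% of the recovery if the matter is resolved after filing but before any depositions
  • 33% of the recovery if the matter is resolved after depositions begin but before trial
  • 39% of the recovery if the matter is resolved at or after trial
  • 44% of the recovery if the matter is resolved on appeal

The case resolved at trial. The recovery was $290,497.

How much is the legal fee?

The matter resolved at trial, so the 39% rate applies.
$290,497 × 39% = $113,293.83

$113,293.83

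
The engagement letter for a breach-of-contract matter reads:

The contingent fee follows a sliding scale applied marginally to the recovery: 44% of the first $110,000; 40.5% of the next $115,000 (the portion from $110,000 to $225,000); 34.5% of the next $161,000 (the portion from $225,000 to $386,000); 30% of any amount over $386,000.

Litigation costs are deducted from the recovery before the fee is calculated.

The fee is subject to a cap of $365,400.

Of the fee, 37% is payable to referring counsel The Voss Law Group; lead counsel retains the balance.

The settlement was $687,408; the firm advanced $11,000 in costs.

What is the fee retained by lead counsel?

$149,714.71

Fee base (net of costs): $687,408 − $11,000 = $676,408
First $110,000 at 44% = $48,400.00
Next $115,000 at 40.5% = $46,575.00
Next $161,000 at 34.5% = $55,545.00
Remaining $290,408 at 30% = $87,122.40
Fee: $48,400.00 + $46,575.00 + $55,545.00 + $87,122.40 = $237,642.40
$237,642.40 is under the $365,400 cap.
Referral share: 37% of $237,642.40 = $87,927.69; lead counsel retains $237,642.40 − $87,927.69 = $149,714.71.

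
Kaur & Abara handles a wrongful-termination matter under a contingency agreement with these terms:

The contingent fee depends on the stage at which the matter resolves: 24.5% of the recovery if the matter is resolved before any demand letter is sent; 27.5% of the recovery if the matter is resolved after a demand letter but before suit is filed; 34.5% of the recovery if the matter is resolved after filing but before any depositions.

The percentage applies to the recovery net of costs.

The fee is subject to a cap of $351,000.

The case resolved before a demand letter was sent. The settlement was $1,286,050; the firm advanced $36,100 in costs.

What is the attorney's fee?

$306,237.75

Fee base (net of costs): $1,286,050 − $36,100 = $1,249,950
The matter resolved before a demand letter was sent, so the 24.5% rate applies.
$1,249,950 × 24.5% = $306,237.75
$306,237.75 is under the $351,000 cap.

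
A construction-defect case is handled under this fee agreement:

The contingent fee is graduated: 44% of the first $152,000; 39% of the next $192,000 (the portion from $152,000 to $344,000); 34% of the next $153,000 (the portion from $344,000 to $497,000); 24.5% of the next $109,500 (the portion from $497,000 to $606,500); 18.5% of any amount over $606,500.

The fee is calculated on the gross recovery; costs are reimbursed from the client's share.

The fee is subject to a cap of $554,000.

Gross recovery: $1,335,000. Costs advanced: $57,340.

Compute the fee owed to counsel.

$355,380.00

Fee base is the gross recovery, $1,335,000; costs are reimbursed separately.
First $152,000 at 44% = $66,880.00
Next $192,000 at 39% = $74,880.00
Next $153,000 at 34% = $52,020.00
Next $109,500 at 24.5% = $26,827.50
Remaining $728,500 at 18.5% = $134,772.50
Fee: $66,880.00 + $74,880.00 + $52,020.00 + $26,827.50 + $134,772.50 = $355,380.00
$355,380.00 is under the $554,000 cap.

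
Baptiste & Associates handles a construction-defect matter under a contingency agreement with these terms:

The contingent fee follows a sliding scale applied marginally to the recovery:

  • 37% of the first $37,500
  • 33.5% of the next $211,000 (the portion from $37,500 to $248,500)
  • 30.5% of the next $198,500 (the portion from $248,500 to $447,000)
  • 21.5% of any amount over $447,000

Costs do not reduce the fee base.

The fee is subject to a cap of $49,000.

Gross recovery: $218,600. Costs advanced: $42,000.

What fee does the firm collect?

$49,000.00

Fee base is the gross recovery, $218,600; costs are reimbursed separately.
First $37,500 at 37% = $13,875.00
Remaining $181,100 at 33.5% = $60,668.50
Fee: $13,875.00 + $60,668.50 = $74,543.50
$74,543.50 exceeds the $49,000 cap, so the fee is capped at $49,000.00.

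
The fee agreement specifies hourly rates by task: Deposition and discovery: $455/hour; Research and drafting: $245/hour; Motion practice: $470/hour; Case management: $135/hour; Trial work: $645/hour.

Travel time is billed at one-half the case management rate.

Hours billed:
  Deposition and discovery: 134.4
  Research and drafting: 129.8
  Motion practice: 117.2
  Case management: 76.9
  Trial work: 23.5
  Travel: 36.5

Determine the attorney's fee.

Deposition and discovery: 134.4 × $455 = $61,152.00
Research and drafting: 129.8 × $245 = $31,801.00
Motion practice: 117.2 × $470 = $55,084.00
Case management: 76.9 × $135 = $10,381.50
Trial work: 23.5 × $645 = $15,157.50
Subtotal: $61,152.00 + $31,801.00 + $55,084.00 + $10,381.50 + $15,157.50 = $173,576.00
Travel: 36.5 × ($135 ÷ 2) = 36.5 × $67.50 = $2,463.75
Total: $173,576.00 + $2,463.75 = $176,039.75

$176,039.75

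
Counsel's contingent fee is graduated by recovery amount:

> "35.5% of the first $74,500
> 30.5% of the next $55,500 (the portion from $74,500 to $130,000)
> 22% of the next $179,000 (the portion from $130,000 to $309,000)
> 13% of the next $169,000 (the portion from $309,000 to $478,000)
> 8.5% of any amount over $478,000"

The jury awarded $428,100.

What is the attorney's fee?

$98,238.00

First $74,500 at 35.5% = $26,447.50
Next $55,500 at 30.5% = $16,927.50
Next $179,000 at 22% = $39,380.00
Remaining $119,100 at 13% = $15,483.00
Fee: $26,447.50 + $16,927.50 + $39,380.00 + $15,483.00 = $98,238.00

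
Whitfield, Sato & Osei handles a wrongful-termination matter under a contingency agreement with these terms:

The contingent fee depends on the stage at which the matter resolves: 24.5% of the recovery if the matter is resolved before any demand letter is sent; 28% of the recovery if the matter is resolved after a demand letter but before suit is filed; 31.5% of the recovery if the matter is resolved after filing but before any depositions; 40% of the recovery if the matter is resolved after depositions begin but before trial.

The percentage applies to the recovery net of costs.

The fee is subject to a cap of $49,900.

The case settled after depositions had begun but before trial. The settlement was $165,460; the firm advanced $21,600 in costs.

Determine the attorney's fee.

Fee base (net of costs): $165,460 − $21,600 = $143,860
The matter settled after depositions had begun but before trial, so the 40% rate applies.
$143,860 × 40% = $57,544.00
$57,544.00 exceeds the $49,900 cap, so the fee is capped at $49,900.00.

$49,900.00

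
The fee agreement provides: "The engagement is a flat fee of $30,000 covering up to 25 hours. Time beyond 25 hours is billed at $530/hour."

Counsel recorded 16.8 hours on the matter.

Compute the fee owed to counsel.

$30,000.00

16.8 hours is within the 25-hour scope; only the flat fee applies.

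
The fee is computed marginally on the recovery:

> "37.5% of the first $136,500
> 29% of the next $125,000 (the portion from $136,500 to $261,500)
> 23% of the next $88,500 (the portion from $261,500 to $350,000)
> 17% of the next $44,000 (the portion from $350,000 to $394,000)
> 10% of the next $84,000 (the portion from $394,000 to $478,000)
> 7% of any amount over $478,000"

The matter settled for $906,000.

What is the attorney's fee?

$153,632.50

First $136,500 at 37.5% = $51,187.50
Next $125,000 at 29% = $36,250.00
Next $88,500 at 23% = $20,355.00
Next $44,000 at 17% = $7,480.00
Next $84,000 at 10% = $8,400.00
Remaining $428,000 at 7% = $29,960.00
Fee: $51,187.50 + $36,250.00 + $20,355.00 + $7,480.00 + $8,400.00 + $29,960.00 = $153,632.50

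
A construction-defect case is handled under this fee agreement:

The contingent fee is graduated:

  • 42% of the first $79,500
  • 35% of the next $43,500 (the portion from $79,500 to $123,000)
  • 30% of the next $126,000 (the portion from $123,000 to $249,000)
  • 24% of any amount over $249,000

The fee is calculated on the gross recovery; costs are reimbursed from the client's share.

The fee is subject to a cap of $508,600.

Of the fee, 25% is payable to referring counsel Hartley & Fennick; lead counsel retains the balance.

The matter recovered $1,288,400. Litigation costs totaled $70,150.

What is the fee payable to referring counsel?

Fee base is the gross recovery, $1,288,400; costs are reimbursed separately.
First $79,500 at 42% = $33,390.00
Next $43,500 at 35% = $15,225.00
Next $126,000 at 30% = $37,800.00
Remaining $1,039,400 at 24% = $249,456.00
Fee: $33,390.00 + $15,225.00 + $37,800.00 + $249,456.00 = $335,871.00
$335,871.00 is under the $508,600 cap.
Referral share: 25% of $335,871.00 = $83,967.75; lead counsel retains $335,871.00 − $83,967.75 = $251,903.25.

$83,967.75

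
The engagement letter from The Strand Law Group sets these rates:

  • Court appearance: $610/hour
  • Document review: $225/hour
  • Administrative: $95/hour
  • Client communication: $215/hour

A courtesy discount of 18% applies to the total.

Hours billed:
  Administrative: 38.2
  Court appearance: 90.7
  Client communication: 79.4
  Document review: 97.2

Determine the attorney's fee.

Court appearance: 90.7 × $610 = $55,327.00
Document review: 97.2 × $225 = $21,870.00
Administrative: 38.2 × $95 = $3,629.00
Client communication: 79.4 × $215 = $17,071.00
Subtotal: $97,897.00
Less 18% discount: −$17,621.46
Total: $97,897.00 − $17,621.46 = $80,275.54

$80,275.54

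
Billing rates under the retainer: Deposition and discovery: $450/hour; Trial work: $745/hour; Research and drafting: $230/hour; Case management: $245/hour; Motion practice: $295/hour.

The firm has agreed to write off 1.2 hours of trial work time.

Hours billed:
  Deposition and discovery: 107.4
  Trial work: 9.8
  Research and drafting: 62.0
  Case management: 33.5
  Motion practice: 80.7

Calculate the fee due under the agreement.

Deposition and discovery: 107.4 × $450 = $48,330.00
Trial work: 9.8 × $745 = $7,301.00
Research and drafting: 62.0 × $230 = $14,260.00
Case management: 33.5 × $245 = $8,207.50
Motion practice: 80.7 × $295 = $23,806.50
Subtotal: $101,905.00
Write-off: 1.2 × $745 = $894.00
Total: $101,905.00 − $894.00 = $101,011.00

$101,011.00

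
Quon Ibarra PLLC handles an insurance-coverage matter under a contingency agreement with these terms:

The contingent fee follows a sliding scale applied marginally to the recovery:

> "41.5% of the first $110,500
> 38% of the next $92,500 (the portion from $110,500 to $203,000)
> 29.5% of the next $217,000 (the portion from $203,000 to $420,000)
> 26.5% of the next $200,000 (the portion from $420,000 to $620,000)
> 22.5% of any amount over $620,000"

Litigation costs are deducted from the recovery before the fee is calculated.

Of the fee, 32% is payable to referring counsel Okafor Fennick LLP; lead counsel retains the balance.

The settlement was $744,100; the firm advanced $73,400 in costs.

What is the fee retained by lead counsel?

$142,412.40

Fee base (net of costs): $744,100 − $73,400 = $670,700
First $110,500 at 41.5% = $45,857.50
Next $92,500 at 38% = $35,150.00
Next $217,000 at 29.5% = $64,015.00
Next $200,000 at 26.5% = $53,000.00
Remaining $50,700 at 22.5% = $11,407.50
Fee: $45,857.50 + $35,150.00 + $64,015.00 + $53,000.00 + $11,407.50 = $209,430.00
Referral share: 32% of $209,430.00 = $67,017.60; lead counsel retains $209,430.00 − $67,017.60 = $142,412.40.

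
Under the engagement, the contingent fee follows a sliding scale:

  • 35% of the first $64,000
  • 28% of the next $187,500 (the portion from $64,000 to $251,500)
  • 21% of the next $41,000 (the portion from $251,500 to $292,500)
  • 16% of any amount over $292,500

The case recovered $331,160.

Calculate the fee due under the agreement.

First $64,000 at 35% = $22,400.00
Next $187,500 at 28% = $52,500.00
Next $41,000 at 21% = $8,610.00
Remaining $38,660 at 16% = $6,185.60
Fee: $22,400.00 + $52,500.00 + $8,610.00 + $6,185.60 = $89,695.60

$89,695.60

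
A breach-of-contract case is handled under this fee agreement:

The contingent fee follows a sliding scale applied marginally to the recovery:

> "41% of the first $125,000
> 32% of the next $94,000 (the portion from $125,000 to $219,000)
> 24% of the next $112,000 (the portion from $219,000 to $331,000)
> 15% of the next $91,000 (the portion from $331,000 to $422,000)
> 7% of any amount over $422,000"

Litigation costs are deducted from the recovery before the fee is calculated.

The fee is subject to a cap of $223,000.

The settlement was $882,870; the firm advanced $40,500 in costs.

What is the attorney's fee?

$151,285.90

Fee base (net of costs): $882,870 − $40,500 = $842,370
First $125,000 at 41% = $51,250.00
Next $94,000 at 32% = $30,080.00
Next $112,000 at 24% = $26,880.00
Next $91,000 at 15% = $13,650.00
Remaining $420,370 at 7% = $29,425.90
Fee: $51,250.00 + $30,080.00 + $26,880.00 + $13,650.00 + $29,425.90 = $151,285.90
$151,285.90 is under the $223,000 cap.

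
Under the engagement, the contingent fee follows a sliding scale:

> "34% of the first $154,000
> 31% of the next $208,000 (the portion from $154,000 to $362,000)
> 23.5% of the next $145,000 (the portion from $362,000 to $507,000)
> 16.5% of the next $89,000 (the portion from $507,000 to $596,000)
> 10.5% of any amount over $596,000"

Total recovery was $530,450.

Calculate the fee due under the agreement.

First $154,000 at 34% = $52,360.00
Next $208,000 at 31% = $64,480.00
Next $145,000 at 23.5% = $34,075.00
Remaining $23,450 at 16.5% = $3,869.25
Fee: $52,360.00 + $64,480.00 + $34,075.00 + $3,869.25 = $154,784.25

$154,784.25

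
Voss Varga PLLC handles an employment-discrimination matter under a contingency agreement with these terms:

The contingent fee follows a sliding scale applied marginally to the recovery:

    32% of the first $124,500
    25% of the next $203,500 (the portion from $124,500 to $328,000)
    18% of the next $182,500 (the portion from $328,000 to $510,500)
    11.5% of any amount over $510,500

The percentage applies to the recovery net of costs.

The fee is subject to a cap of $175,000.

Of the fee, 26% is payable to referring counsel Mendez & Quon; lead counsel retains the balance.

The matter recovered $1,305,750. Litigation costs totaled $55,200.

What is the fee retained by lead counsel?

$129,500.00

Fee base (net of costs): $1,305,750 − $55,200 = $1,250,550
First $124,500 at 32% = $39,840.00
Next $203,500 at 25% = $50,875.00
Next $182,500 at 18% = $32,850.00
Remaining $740,050 at 11.5% = $85,105.75
Fee: $39,840.00 + $50,875.00 + $32,850.00 + $85,105.75 = $208,670.75
$208,670.75 exceeds the $175,000 cap, so the fee is capped at $175,000.00.
Referral share: 26% of $175,000.00 = $45,500.00; lead counsel retains $175,000.00 − $45,500.00 = $129,500.00.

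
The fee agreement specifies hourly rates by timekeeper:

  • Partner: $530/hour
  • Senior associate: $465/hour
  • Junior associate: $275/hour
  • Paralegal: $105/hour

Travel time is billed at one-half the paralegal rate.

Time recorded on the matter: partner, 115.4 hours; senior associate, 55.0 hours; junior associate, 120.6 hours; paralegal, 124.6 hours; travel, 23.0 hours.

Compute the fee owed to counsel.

$134,192.50

Partner: 115.4 × $530 = $61,162.00
Senior associate: 55.0 × $465 = $25,575.00
Junior associate: 120.6 × $275 = $33,165.00
Paralegal: 124.6 × $105 = $13,083.00
Subtotal: $61,162.00 + $25,575.00 + $33,165.00 + $13,083.00 = $132,985.00
Travel: 23.0 × ($105 ÷ 2) = 23.0 × $52.50 = $1,207.50
Total: $132,985.00 + $1,207.50 = $134,192.50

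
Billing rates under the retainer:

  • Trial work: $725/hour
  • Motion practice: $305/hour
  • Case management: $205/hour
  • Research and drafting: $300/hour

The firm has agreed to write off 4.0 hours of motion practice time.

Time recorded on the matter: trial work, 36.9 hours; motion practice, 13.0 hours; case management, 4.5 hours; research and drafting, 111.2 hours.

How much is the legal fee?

$63,780.00

Trial work: 36.9 × $725 = $26,752.50
Motion practice: 13.0 × $305 = $3,965.00
Case management: 4.5 × $205 = $922.50
Research and drafting: 111.2 × $300 = $33,360.00
Subtotal: $65,000.00
Write-off: 4.0 × $305 = $1,220.00
Total: $65,000.00 − $1,220.00 = $63,780.00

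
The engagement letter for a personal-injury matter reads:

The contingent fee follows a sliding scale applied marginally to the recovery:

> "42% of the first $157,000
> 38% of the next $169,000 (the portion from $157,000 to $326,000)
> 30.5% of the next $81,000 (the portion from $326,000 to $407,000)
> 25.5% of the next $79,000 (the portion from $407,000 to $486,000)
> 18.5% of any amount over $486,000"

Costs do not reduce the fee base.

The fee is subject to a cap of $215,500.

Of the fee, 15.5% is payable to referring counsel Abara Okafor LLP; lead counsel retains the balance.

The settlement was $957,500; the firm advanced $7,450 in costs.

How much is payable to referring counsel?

$33,402.50

Fee base is the gross recovery, $957,500; costs are reimbursed separately.
First $157,000 at 42% = $65,940.00
Next $169,000 at 38% = $64,220.00
Next $81,000 at 30.5% = $24,705.00
Next $79,000 at 25.5% = $20,145.00
Remaining $471,500 at 18.5% = $87,227.50
Fee: $65,940.00 + $64,220.00 + $24,705.00 + $20,145.00 + $87,227.50 = $262,237.50
$262,237.50 exceeds the $215,500 cap, so the fee is capped at $215,500.00.
Referral share: 15.5% of $215,500.00 = $33,402.50; lead counsel retains $215,500.00 − $33,402.50 = $182,097.50.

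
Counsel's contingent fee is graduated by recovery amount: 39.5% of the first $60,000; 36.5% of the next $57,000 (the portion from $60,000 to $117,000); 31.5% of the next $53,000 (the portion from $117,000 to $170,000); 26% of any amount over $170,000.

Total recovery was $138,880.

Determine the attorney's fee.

$51,397.20

First $60,000 at 39.5% = $23,700.00
Next $57,000 at 36.5% = $20,805.00
Remaining $21,880 at 31.5% = $6,892.20
Fee: $23,700.00 + $20,805.00 + $6,892.20 = $51,397.20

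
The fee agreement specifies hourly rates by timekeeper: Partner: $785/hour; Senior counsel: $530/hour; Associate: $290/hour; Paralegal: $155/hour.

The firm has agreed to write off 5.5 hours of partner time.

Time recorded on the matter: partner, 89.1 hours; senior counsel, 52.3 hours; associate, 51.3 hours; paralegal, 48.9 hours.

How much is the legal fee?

Partner: 89.1 × $785 = $69,943.50
Senior counsel: 52.3 × $530 = $27,719.00
Associate: 51.3 × $290 = $14,877.00
Paralegal: 48.9 × $155 = $7,579.50
Subtotal: $120,119.00
Write-off: 5.5 × $785 = $4,317.50
Total: $120,119.00 − $4,317.50 = $115,801.50

$115,801.50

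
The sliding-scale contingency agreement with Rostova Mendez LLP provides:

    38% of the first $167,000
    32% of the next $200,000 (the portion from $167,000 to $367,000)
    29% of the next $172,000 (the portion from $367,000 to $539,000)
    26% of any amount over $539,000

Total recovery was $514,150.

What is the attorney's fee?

$170,133.50

First $167,000 at 38% = $63,460.00
Next $200,000 at 32% = $64,000.00
Remaining $147,150 at 29% = $42,673.50
Fee: $63,460.00 + $64,000.00 + $42,673.50 = $170,133.50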